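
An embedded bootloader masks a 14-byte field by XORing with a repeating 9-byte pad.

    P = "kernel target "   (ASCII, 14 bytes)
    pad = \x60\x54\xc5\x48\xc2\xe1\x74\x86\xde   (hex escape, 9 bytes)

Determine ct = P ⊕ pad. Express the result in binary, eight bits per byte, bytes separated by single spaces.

00001011 00110001 10110111 00100110 10100111 10001101 01010100 11110010 10111111 00010010 00110011 10100000 00111100 11100010

The 9-byte key repeats, so the effective keystream is 60 54 c5 48 c2 e1 74 86 de 60 54 c5 48 c2.
byte 0: 107 ⊕  96 =  11
byte 1: 101 ⊕  84 =  49
byte 2: 114 ⊕ 197 = 183
byte 3: 110 ⊕  72 =  38
byte 4: 101 ⊕ 194 = 167
byte 5: 108 ⊕ 225 = 141
byte 6:  32 ⊕ 116 =  84
byte 7: 116 ⊕ 134 = 242
byte 8:  97 ⊕ 222 = 191
byte 9: 114 ⊕  96 =  18
byte 10: 103 ⊕  84 =  51
byte 11: 101 ⊕ 197 = 160
byte 12: 116 ⊕  72 =  60
byte 13:  32 ⊕ 194 = 226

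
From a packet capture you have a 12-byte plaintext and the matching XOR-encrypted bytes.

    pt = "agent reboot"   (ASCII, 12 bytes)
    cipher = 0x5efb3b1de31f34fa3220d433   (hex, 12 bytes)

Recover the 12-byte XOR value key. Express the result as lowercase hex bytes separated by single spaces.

Since cipher = pt ⊕ key, XORing both sides with pt gives key = pt ⊕ cipher.
61 ^ 5e = 3f
67 ^ fb = 9c
65 ^ 3b = 5e
6e ^ 1d = 73
74 ^ e3 = 97
20 ^ 1f = 3f
72 ^ 34 = 46
65 ^ fa = 9f
62 ^ 32 = 50
6f ^ 20 = 4f
6f ^ d4 = bb
74 ^ 33 = 47

3f 9c 5e 73 97 3f 46 9f 50 4f bb 47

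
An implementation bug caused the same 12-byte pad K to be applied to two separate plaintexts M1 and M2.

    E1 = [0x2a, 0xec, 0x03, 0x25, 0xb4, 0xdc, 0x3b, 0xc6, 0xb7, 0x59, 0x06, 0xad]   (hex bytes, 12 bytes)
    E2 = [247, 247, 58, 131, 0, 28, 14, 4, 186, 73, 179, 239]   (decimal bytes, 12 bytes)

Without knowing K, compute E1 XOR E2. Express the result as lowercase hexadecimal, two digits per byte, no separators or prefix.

E1 ⊕ E2 = (M1 ⊕ K) ⊕ (M2 ⊕ K) = M1 ⊕ M2 — the shared key cancels under XOR.
00101010 ^ 11110111 = 11011101
11101100 ^ 11110111 = 00011011
00000011 ^ 00111010 = 00111001
00100101 ^ 10000011 = 10100110
10110100 ^ 00000000 = 10110100
11011100 ^ 00011100 = 11000000
00111011 ^ 00001110 = 00110101
11000110 ^ 00000100 = 11000010
10110111 ^ 10111010 = 00001101
01011001 ^ 01001001 = 00010000
00000110 ^ 10110011 = 10110101
10101101 ^ 11101111 = 01000010

dd1b39a6b4c035c20d10b542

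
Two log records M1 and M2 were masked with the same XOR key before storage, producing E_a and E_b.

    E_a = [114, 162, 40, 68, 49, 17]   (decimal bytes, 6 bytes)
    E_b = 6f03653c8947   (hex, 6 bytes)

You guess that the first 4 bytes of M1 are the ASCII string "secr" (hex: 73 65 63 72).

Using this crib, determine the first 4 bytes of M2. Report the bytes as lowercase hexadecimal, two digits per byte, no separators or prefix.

First, E_a ⊕ E_b = (M1 ⊕ K) ⊕ (M2 ⊕ K) = M1 ⊕ M2, so the key drops out. Then M2 = (M1 ⊕ M2) ⊕ M1 over the first 4 bytes.
byte 0: (72 ⊕ 6f) ⊕ 73 = 1d ⊕ 73 = 6e
byte 1: (a2 ⊕ 03) ⊕ 65 = a1 ⊕ 65 = c4
byte 2: (28 ⊕ 65) ⊕ 63 = 4d ⊕ 63 = 2e
byte 3: (44 ⊕ 3c) ⊕ 72 = 78 ⊕ 72 = 0a

6ec42e0a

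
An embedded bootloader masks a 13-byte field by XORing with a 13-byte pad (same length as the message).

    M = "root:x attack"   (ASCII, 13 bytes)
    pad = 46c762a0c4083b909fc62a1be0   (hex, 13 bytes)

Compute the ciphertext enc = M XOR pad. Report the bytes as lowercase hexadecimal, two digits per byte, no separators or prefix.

XOR is its own inverse, so applying the key byte-wise gives the result directly.
byte 0: 72 xor 46 = 34
byte 1: 6f xor c7 = a8
byte 2: 6f xor 62 = 0d
byte 3: 74 xor a0 = d4
byte 4: 3a xor c4 = fe
byte 5: 78 xor 08 = 70
byte 6: 20 xor 3b = 1b
byte 7: 61 xor 90 = f1
byte 8: 74 xor 9f = eb
byte 9: 74 xor c6 = b2
byte 10: 61 xor 2a = 4b
byte 11: 63 xor 1b = 78
byte 12: 6b xor e0 = 8b

34a80dd4fe701bf1ebb24b788b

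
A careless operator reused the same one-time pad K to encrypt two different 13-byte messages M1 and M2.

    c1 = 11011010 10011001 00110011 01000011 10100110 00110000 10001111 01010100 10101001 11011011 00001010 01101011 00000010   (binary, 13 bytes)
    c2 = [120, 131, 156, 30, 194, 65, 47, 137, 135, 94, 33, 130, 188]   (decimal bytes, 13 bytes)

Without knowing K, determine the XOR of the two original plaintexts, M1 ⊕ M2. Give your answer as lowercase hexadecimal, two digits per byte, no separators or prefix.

c1 ⊕ c2 = (M1 ⊕ K) ⊕ (M2 ⊕ K) = M1 ⊕ M2 — the shared key cancels under XOR.
byte 0: 218 xor 120 = 162
byte 1: 153 xor 131 =  26
byte 2:  51 xor 156 = 175
byte 3:  67 xor  30 =  93
byte 4: 166 xor 194 = 100
byte 5:  48 xor  65 = 113
byte 6: 143 xor  47 = 160
byte 7:  84 xor 137 = 221
byte 8: 169 xor 135 =  46
byte 9: 219 xor  94 = 133
byte 10:  10 xor  33 =  43
byte 11: 107 xor 130 = 233
byte 12:   2 xor 188 = 190

a21aaf5d6471a0dd2e852be9be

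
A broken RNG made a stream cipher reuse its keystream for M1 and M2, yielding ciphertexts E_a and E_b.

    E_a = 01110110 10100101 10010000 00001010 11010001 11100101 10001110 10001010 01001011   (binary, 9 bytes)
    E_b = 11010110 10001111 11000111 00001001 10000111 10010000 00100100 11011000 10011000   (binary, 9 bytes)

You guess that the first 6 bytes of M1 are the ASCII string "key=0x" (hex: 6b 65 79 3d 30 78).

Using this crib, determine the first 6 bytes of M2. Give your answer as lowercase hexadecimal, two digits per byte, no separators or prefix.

cb4f2e3e660d

First, E_a ⊕ E_b = (M1 ⊕ K) ⊕ (M2 ⊕ K) = M1 ⊕ M2, so the key drops out. Then M2 = (M1 ⊕ M2) ⊕ M1 over the first 6 bytes.
byte 0: (76 ⊕ d6) ⊕ 6b = a0 ⊕ 6b = cb
byte 1: (a5 ⊕ 8f) ⊕ 65 = 2a ⊕ 65 = 4f
byte 2: (90 ⊕ c7) ⊕ 79 = 57 ⊕ 79 = 2e
byte 3: (0a ⊕ 09) ⊕ 3d = 03 ⊕ 3d = 3e
byte 4: (d1 ⊕ 87) ⊕ 30 = 56 ⊕ 30 = 66
byte 5: (e5 ⊕ 90) ⊕ 78 = 75 ⊕ 78 = 0d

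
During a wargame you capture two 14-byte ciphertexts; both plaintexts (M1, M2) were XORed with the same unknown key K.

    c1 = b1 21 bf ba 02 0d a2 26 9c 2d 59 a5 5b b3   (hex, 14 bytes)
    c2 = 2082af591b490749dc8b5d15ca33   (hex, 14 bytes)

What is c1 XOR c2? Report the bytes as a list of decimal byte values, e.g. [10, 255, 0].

[145, 163, 16, 227, 25, 68, 165, 111, 64, 166, 4, 176, 145, 128]

c1 ⊕ c2 = (M1 ⊕ K) ⊕ (M2 ⊕ K) = M1 ⊕ M2 — the shared key cancels under XOR.
b1 xor 20 = 91
21 xor 82 = a3
bf xor af = 10
ba xor 59 = e3
02 xor 1b = 19
0d xor 49 = 44
a2 xor 07 = a5
26 xor 49 = 6f
9c xor dc = 40
2d xor 8b = a6
59 xor 5d = 04
a5 xor 15 = b0
5b xor ca = 91
b3 xor 33 = 80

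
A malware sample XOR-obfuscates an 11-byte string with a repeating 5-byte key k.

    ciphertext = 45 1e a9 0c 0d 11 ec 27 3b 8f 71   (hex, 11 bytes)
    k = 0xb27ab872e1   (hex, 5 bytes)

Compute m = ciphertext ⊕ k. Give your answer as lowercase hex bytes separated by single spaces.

f7 64 11 7e ec a3 96 9f 49 6e c3

The 5-byte key repeats, so the effective keystream is b2 7a b8 72 e1 b2 7a b8 72 e1 b2.
byte 0: 45 xor b2 = f7
byte 1: 1e xor 7a = 64
byte 2: a9 xor b8 = 11
byte 3: 0c xor 72 = 7e
byte 4: 0d xor e1 = ec
byte 5: 11 xor b2 = a3
byte 6: ec xor 7a = 96
byte 7: 27 xor b8 = 9f
byte 8: 3b xor 72 = 49
byte 9: 8f xor e1 = 6e
byte 10: 71 xor b2 = c3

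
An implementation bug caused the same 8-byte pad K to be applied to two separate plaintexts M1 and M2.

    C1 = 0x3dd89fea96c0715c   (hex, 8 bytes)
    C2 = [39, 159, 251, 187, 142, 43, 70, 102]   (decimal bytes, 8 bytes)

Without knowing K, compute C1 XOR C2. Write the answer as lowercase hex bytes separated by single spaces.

1a 47 64 51 18 eb 37 3a

C1 ⊕ C2 = (M1 ⊕ K) ⊕ (M2 ⊕ K) = M1 ⊕ M2 — the shared key cancels under XOR.
 61 ⊕  39 =  26
216 ⊕ 159 =  71
159 ⊕ 251 = 100
234 ⊕ 187 =  81
150 ⊕ 142 =  24
192 ⊕  43 = 235
113 ⊕  70 =  55
 92 ⊕ 102 =  58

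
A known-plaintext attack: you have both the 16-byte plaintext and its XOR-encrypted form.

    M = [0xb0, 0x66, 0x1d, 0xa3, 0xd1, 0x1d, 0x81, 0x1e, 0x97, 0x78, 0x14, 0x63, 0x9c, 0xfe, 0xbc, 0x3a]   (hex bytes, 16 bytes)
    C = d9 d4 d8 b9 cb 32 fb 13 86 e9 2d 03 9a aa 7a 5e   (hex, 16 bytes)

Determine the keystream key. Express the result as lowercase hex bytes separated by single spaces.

Since C = M ⊕ key, XORing both sides with M gives key = M ⊕ C.
b0 ⊕ d9 = 69
66 ⊕ d4 = b2
1d ⊕ d8 = c5
a3 ⊕ b9 = 1a
d1 ⊕ cb = 1a
1d ⊕ 32 = 2f
81 ⊕ fb = 7a
1e ⊕ 13 = 0d
97 ⊕ 86 = 11
78 ⊕ e9 = 91
14 ⊕ 2d = 39
63 ⊕ 03 = 60
9c ⊕ 9a = 06
fe ⊕ aa = 54
bc ⊕ 7a = c6
3a ⊕ 5e = 64

69 b2 c5 1a 1a 2f 7a 0d 11 91 39 60 06 54 c6 64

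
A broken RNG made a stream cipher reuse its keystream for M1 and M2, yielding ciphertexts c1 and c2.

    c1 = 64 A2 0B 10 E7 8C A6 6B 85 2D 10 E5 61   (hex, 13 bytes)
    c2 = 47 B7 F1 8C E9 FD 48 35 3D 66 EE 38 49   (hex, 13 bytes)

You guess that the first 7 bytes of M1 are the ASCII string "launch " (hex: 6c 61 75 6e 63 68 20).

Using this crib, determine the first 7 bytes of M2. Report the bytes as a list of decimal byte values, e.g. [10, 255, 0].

[79, 116, 143, 242, 109, 25, 206]

First, c1 ⊕ c2 = (M1 ⊕ K) ⊕ (M2 ⊕ K) = M1 ⊕ M2, so the key drops out. Then M2 = (M1 ⊕ M2) ⊕ M1 over the first 7 bytes.
byte 0: (64 XOR 47) XOR 6c = 23 XOR 6c = 4f
byte 1: (a2 XOR b7) XOR 61 = 15 XOR 61 = 74
byte 2: (0b XOR f1) XOR 75 = fa XOR 75 = 8f
byte 3: (10 XOR 8c) XOR 6e = 9c XOR 6e = f2
byte 4: (e7 XOR e9) XOR 63 = 0e XOR 63 = 6d
byte 5: (8c XOR fd) XOR 68 = 71 XOR 68 = 19
byte 6: (a6 XOR 48) XOR 20 = ee XOR 20 = ce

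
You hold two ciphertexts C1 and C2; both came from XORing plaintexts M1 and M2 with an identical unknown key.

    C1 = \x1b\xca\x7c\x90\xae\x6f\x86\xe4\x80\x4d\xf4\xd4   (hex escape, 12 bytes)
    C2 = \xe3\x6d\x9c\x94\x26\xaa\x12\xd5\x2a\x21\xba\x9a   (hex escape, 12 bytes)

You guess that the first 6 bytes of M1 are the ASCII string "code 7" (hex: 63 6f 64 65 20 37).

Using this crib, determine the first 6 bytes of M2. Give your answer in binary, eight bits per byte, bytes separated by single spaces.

10011011 11001000 10000100 01100001 10101000 11110010

First, C1 ⊕ C2 = (M1 ⊕ K) ⊕ (M2 ⊕ K) = M1 ⊕ M2, so the key drops out. Then M2 = (M1 ⊕ M2) ⊕ M1 over the first 6 bytes.
byte 0: (1b ^ e3) ^ 63 = f8 ^ 63 = 9b
byte 1: (ca ^ 6d) ^ 6f = a7 ^ 6f = c8
byte 2: (7c ^ 9c) ^ 64 = e0 ^ 64 = 84
byte 3: (90 ^ 94) ^ 65 = 04 ^ 65 = 61
byte 4: (ae ^ 26) ^ 20 = 88 ^ 20 = a8
byte 5: (6f ^ aa) ^ 37 = c5 ^ 37 = f2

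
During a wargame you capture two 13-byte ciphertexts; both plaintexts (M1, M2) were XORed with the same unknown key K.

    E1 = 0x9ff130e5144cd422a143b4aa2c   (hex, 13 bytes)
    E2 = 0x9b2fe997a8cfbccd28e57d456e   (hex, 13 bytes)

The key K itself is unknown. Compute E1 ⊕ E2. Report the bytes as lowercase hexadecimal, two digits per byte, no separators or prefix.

E1 ⊕ E2 = (M1 ⊕ K) ⊕ (M2 ⊕ K) = M1 ⊕ M2 — the shared key cancels under XOR.
10011111 XOR 10011011 = 00000100
11110001 XOR 00101111 = 11011110
00110000 XOR 11101001 = 11011001
11100101 XOR 10010111 = 01110010
00010100 XOR 10101000 = 10111100
01001100 XOR 11001111 = 10000011
11010100 XOR 10111100 = 01101000
00100010 XOR 11001101 = 11101111
10100001 XOR 00101000 = 10001001
01000011 XOR 11100101 = 10100110
10110100 XOR 01111101 = 11001001
10101010 XOR 01000101 = 11101111
00101100 XOR 01101110 = 01000010

04ded972bc8368ef89a6c9ef42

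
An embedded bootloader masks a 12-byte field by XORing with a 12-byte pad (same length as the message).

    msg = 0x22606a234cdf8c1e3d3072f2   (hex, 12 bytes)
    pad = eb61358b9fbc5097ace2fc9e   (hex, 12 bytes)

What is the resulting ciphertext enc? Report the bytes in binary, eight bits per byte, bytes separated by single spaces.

XOR is its own inverse, so applying the key byte-wise gives the result directly.
22 ^ eb = c9
60 ^ 61 = 01
6a ^ 35 = 5f
23 ^ 8b = a8
4c ^ 9f = d3
df ^ bc = 63
8c ^ 50 = dc
1e ^ 97 = 89
3d ^ ac = 91
30 ^ e2 = d2
72 ^ fc = 8e
f2 ^ 9e = 6c

11001001 00000001 01011111 10101000 11010011 01100011 11011100 10001001 10010001 11010010 10001110 01101100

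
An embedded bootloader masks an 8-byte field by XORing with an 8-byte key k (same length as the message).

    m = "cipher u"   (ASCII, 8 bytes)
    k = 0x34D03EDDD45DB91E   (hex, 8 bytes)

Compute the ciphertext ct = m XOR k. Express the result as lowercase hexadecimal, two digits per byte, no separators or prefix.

57b94eb5b12f996b

XOR is its own inverse, so applying the key byte-wise gives the result directly.
01100011 XOR 00110100 = 01010111
01101001 XOR 11010000 = 10111001
01110000 XOR 00111110 = 01001110
01101000 XOR 11011101 = 10110101
01100101 XOR 11010100 = 10110001
01110010 XOR 01011101 = 00101111
00100000 XOR 10111001 = 10011001
01110101 XOR 00011110 = 01101011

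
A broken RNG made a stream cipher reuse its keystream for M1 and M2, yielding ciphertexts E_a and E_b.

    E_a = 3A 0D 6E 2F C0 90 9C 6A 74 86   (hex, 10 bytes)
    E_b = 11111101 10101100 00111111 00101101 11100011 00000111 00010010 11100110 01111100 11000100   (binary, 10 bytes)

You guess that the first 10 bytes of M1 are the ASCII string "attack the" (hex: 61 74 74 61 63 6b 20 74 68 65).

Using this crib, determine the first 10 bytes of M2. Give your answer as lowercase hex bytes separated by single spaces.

a6 d5 25 63 40 fc ae f8 60 27

First, E_a ⊕ E_b = (M1 ⊕ K) ⊕ (M2 ⊕ K) = M1 ⊕ M2, so the key drops out. Then M2 = (M1 ⊕ M2) ⊕ M1 over the first 10 bytes.
byte 0: (3a ^ fd) ^ 61 = c7 ^ 61 = a6
byte 1: (0d ^ ac) ^ 74 = a1 ^ 74 = d5
byte 2: (6e ^ 3f) ^ 74 = 51 ^ 74 = 25
byte 3: (2f ^ 2d) ^ 61 = 02 ^ 61 = 63
byte 4: (c0 ^ e3) ^ 63 = 23 ^ 63 = 40
byte 5: (90 ^ 07) ^ 6b = 97 ^ 6b = fc
byte 6: (9c ^ 12) ^ 20 = 8e ^ 20 = ae
byte 7: (6a ^ e6) ^ 74 = 8c ^ 74 = f8
byte 8: (74 ^ 7c) ^ 68 = 08 ^ 68 = 60
byte 9: (86 ^ c4) ^ 65 = 42 ^ 65 = 27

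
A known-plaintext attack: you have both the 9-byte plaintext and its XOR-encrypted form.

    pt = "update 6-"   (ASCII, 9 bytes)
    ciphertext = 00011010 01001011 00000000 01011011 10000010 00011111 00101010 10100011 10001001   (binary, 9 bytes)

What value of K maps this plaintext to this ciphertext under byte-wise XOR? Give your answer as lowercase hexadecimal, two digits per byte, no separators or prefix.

6f3b643af67a0a95a4

Since ciphertext = pt ⊕ K, XORing both sides with pt gives K = pt ⊕ ciphertext.
byte 0: 01110101 ⊕ 00011010 = 01101111
byte 1: 01110000 ⊕ 01001011 = 00111011
byte 2: 01100100 ⊕ 00000000 = 01100100
byte 3: 01100001 ⊕ 01011011 = 00111010
byte 4: 01110100 ⊕ 10000010 = 11110110
byte 5: 01100101 ⊕ 00011111 = 01111010
byte 6: 00100000 ⊕ 00101010 = 00001010
byte 7: 00110110 ⊕ 10100011 = 10010101
byte 8: 00101101 ⊕ 10001001 = 10100100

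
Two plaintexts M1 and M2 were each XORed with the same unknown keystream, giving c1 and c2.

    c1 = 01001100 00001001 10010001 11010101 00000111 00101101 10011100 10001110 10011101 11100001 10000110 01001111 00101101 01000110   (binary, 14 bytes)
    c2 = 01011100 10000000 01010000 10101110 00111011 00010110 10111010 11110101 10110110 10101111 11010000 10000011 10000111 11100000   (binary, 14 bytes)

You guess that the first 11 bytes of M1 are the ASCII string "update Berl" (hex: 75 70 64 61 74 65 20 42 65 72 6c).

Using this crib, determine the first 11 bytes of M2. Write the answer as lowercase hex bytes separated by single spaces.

First, c1 ⊕ c2 = (M1 ⊕ K) ⊕ (M2 ⊕ K) = M1 ⊕ M2, so the key drops out. Then M2 = (M1 ⊕ M2) ⊕ M1 over the first 11 bytes.
byte 0: (4c xor 5c) xor 75 = 10 xor 75 = 65
byte 1: (09 xor 80) xor 70 = 89 xor 70 = f9
byte 2: (91 xor 50) xor 64 = c1 xor 64 = a5
byte 3: (d5 xor ae) xor 61 = 7b xor 61 = 1a
byte 4: (07 xor 3b) xor 74 = 3c xor 74 = 48
byte 5: (2d xor 16) xor 65 = 3b xor 65 = 5e
byte 6: (9c xor ba) xor 20 = 26 xor 20 = 06
byte 7: (8e xor f5) xor 42 = 7b xor 42 = 39
byte 8: (9d xor b6) xor 65 = 2b xor 65 = 4e
byte 9: (e1 xor af) xor 72 = 4e xor 72 = 3c
byte 10: (86 xor d0) xor 6c = 56 xor 6c = 3a

65 f9 a5 1a 48 5e 06 39 4e 3c 3a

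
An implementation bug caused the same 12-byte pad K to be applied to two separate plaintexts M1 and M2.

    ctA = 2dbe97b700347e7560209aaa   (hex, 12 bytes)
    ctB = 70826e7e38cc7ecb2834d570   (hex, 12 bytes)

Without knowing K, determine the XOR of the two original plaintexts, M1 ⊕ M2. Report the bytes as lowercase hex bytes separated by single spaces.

ctA ⊕ ctB = (M1 ⊕ K) ⊕ (M2 ⊕ K) = M1 ⊕ M2 — the shared key cancels under XOR.
 45 ⊕ 112 =  93
190 ⊕ 130 =  60
151 ⊕ 110 = 249
183 ⊕ 126 = 201
  0 ⊕  56 =  56
 52 ⊕ 204 = 248
126 ⊕ 126 =   0
117 ⊕ 203 = 190
 96 ⊕  40 =  72
 32 ⊕  52 =  20
154 ⊕ 213 =  79
170 ⊕ 112 = 218

5d 3c f9 c9 38 f8 00 be 48 14 4f da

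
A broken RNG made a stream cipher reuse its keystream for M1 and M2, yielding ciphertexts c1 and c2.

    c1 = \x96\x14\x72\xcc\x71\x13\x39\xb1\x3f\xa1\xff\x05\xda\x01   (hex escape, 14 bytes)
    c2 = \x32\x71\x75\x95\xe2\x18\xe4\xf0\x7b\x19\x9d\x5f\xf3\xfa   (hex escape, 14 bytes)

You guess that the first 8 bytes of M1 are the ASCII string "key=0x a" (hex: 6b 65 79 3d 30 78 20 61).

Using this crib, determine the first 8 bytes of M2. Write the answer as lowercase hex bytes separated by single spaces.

First, c1 ⊕ c2 = (M1 ⊕ K) ⊕ (M2 ⊕ K) = M1 ⊕ M2, so the key drops out. Then M2 = (M1 ⊕ M2) ⊕ M1 over the first 8 bytes.
byte 0: (96 XOR 32) XOR 6b = a4 XOR 6b = cf
byte 1: (14 XOR 71) XOR 65 = 65 XOR 65 = 00
byte 2: (72 XOR 75) XOR 79 = 07 XOR 79 = 7e
byte 3: (cc XOR 95) XOR 3d = 59 XOR 3d = 64
byte 4: (71 XOR e2) XOR 30 = 93 XOR 30 = a3
byte 5: (13 XOR 18) XOR 78 = 0b XOR 78 = 73
byte 6: (39 XOR e4) XOR 20 = dd XOR 20 = fd
byte 7: (b1 XOR f0) XOR 61 = 41 XOR 61 = 20

cf 00 7e 64 a3 73 fd 20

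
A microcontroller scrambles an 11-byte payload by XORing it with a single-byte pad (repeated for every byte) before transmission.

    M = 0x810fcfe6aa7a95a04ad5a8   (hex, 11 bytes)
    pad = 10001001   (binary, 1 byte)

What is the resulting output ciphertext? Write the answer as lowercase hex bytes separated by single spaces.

08 86 46 6f 23 f3 1c 29 c3 5c 21

The 1-byte key repeats, so the effective keystream is 89 89 89 89 89 89 89 89 89 89 89.
byte 0: 81 xor 89 = 08
byte 1: 0f xor 89 = 86
byte 2: cf xor 89 = 46
byte 3: e6 xor 89 = 6f
byte 4: aa xor 89 = 23
byte 5: 7a xor 89 = f3
byte 6: 95 xor 89 = 1c
byte 7: a0 xor 89 = 29
byte 8: 4a xor 89 = c3
byte 9: d5 xor 89 = 5c
byte 10: a8 xor 89 = 21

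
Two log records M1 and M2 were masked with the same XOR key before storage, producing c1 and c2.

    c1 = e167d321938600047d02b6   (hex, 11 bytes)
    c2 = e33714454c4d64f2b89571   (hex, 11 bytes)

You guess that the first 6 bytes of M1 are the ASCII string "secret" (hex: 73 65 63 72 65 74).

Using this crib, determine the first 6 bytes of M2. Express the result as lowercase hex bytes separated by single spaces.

First, c1 ⊕ c2 = (M1 ⊕ K) ⊕ (M2 ⊕ K) = M1 ⊕ M2, so the key drops out. Then M2 = (M1 ⊕ M2) ⊕ M1 over the first 6 bytes.
byte 0: (e1 ⊕ e3) ⊕ 73 = 02 ⊕ 73 = 71
byte 1: (67 ⊕ 37) ⊕ 65 = 50 ⊕ 65 = 35
byte 2: (d3 ⊕ 14) ⊕ 63 = c7 ⊕ 63 = a4
byte 3: (21 ⊕ 45) ⊕ 72 = 64 ⊕ 72 = 16
byte 4: (93 ⊕ 4c) ⊕ 65 = df ⊕ 65 = ba
byte 5: (86 ⊕ 4d) ⊕ 74 = cb ⊕ 74 = bf

71 35 a4 16 ba bf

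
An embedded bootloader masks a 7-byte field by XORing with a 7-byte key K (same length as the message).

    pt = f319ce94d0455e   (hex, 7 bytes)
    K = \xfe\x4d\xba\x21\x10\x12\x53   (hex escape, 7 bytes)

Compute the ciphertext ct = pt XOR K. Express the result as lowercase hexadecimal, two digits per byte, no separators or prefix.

11110011 ⊕ 11111110 = 00001101
00011001 ⊕ 01001101 = 01010100
11001110 ⊕ 10111010 = 01110100
10010100 ⊕ 00100001 = 10110101
11010000 ⊕ 00010000 = 11000000
01000101 ⊕ 00010010 = 01010111
01011110 ⊕ 01010011 = 00001101

0d5474b5c0570d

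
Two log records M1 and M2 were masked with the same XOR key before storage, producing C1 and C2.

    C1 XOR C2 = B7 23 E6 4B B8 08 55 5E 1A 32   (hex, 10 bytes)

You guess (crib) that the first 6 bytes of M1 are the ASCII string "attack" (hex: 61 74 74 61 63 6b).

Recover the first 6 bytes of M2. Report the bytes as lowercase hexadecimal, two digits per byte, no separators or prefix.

Since C1 ⊕ C2 = M1 ⊕ M2, XORing with the guessed M1 bytes yields the corresponding M2 bytes: M2 = (C1 ⊕ C2) ⊕ M1.
10110111 xor 01100001 = 11010110
00100011 xor 01110100 = 01010111
11100110 xor 01110100 = 10010010
01001011 xor 01100001 = 00101010
10111000 xor 01100011 = 11011011
00001000 xor 01101011 = 01100011

d657922adb63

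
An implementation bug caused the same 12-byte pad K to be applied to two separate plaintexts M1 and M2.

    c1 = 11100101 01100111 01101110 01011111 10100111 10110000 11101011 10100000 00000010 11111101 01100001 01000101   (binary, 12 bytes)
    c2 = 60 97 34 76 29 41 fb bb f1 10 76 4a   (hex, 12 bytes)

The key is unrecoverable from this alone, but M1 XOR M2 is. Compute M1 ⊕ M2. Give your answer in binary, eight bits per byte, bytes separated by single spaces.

c1 ⊕ c2 = (M1 ⊕ K) ⊕ (M2 ⊕ K) = M1 ⊕ M2 — the shared key cancels under XOR.
229 xor  96 = 133
103 xor 151 = 240
110 xor  52 =  90
 95 xor 118 =  41
167 xor  41 = 142
176 xor  65 = 241
235 xor 251 =  16
160 xor 187 =  27
  2 xor 241 = 243
253 xor  16 = 237
 97 xor 118 =  23
 69 xor  74 =  15

10000101 11110000 01011010 00101001 10001110 11110001 00010000 00011011 11110011 11101101 00010111 00001111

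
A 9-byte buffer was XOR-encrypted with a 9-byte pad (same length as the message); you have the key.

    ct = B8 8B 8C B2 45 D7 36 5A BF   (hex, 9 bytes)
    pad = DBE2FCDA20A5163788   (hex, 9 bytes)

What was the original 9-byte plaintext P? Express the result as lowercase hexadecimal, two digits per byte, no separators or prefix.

XOR is its own inverse, so applying the key byte-wise gives the result directly.
10111000 xor 11011011 = 01100011
10001011 xor 11100010 = 01101001
10001100 xor 11111100 = 01110000
10110010 xor 11011010 = 01101000
01000101 xor 00100000 = 01100101
11010111 xor 10100101 = 01110010
00110110 xor 00010110 = 00100000
01011010 xor 00110111 = 01101101
10111111 xor 10001000 = 00110111

636970686572206d37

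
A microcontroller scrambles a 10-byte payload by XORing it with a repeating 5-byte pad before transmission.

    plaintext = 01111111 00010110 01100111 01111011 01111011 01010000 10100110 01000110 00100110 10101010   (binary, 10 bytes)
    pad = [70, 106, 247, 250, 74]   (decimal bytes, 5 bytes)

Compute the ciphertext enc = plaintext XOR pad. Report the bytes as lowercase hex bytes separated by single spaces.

39 7c 90 81 31 16 cc b1 dc e0

The 5-byte key repeats, so the effective keystream is 46 6a f7 fa 4a 46 6a f7 fa 4a.
byte 0: 01111111 xor 01000110 = 00111001
byte 1: 00010110 xor 01101010 = 01111100
byte 2: 01100111 xor 11110111 = 10010000
byte 3: 01111011 xor 11111010 = 10000001
byte 4: 01111011 xor 01001010 = 00110001
byte 5: 01010000 xor 01000110 = 00010110
byte 6: 10100110 xor 01101010 = 11001100
byte 7: 01000110 xor 11110111 = 10110001
byte 8: 00100110 xor 11111010 = 11011100
byte 9: 10101010 xor 01001010 = 11100000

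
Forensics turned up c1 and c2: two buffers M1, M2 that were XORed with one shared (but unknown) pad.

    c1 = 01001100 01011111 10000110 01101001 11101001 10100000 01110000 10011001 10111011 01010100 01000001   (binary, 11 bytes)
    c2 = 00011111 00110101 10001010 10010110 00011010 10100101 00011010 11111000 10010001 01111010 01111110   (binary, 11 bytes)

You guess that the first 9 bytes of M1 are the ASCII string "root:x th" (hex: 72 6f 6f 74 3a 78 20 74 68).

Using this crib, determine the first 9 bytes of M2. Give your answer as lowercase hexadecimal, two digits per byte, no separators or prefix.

First, c1 ⊕ c2 = (M1 ⊕ K) ⊕ (M2 ⊕ K) = M1 ⊕ M2, so the key drops out. Then M2 = (M1 ⊕ M2) ⊕ M1 over the first 9 bytes.
byte 0: (4c XOR 1f) XOR 72 = 53 XOR 72 = 21
byte 1: (5f XOR 35) XOR 6f = 6a XOR 6f = 05
byte 2: (86 XOR 8a) XOR 6f = 0c XOR 6f = 63
byte 3: (69 XOR 96) XOR 74 = ff XOR 74 = 8b
byte 4: (e9 XOR 1a) XOR 3a = f3 XOR 3a = c9
byte 5: (a0 XOR a5) XOR 78 = 05 XOR 78 = 7d
byte 6: (70 XOR 1a) XOR 20 = 6a XOR 20 = 4a
byte 7: (99 XOR f8) XOR 74 = 61 XOR 74 = 15
byte 8: (bb XOR 91) XOR 68 = 2a XOR 68 = 42

2105638bc97d4a1542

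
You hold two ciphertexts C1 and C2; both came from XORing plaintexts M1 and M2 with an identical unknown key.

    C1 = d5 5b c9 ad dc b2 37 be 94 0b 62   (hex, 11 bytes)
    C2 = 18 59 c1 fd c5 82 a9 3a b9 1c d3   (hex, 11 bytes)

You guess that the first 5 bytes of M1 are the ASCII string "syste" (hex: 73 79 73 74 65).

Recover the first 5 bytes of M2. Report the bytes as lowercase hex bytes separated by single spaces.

First, C1 ⊕ C2 = (M1 ⊕ K) ⊕ (M2 ⊕ K) = M1 ⊕ M2, so the key drops out. Then M2 = (M1 ⊕ M2) ⊕ M1 over the first 5 bytes.
byte 0: (d5 ⊕ 18) ⊕ 73 = cd ⊕ 73 = be
byte 1: (5b ⊕ 59) ⊕ 79 = 02 ⊕ 79 = 7b
byte 2: (c9 ⊕ c1) ⊕ 73 = 08 ⊕ 73 = 7b
byte 3: (ad ⊕ fd) ⊕ 74 = 50 ⊕ 74 = 24
byte 4: (dc ⊕ c5) ⊕ 65 = 19 ⊕ 65 = 7c

be 7b 7b 24 7c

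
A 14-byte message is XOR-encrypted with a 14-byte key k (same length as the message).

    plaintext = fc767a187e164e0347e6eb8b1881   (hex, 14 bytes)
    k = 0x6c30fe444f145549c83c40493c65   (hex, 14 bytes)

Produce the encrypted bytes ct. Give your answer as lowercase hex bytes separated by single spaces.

90 46 84 5c 31 02 1b 4a 8f da ab c2 24 e4

byte 0: fc xor 6c = 90
byte 1: 76 xor 30 = 46
byte 2: 7a xor fe = 84
byte 3: 18 xor 44 = 5c
byte 4: 7e xor 4f = 31
byte 5: 16 xor 14 = 02
byte 6: 4e xor 55 = 1b
byte 7: 03 xor 49 = 4a
byte 8: 47 xor c8 = 8f
byte 9: e6 xor 3c = da
byte 10: eb xor 40 = ab
byte 11: 8b xor 49 = c2
byte 12: 18 xor 3c = 24
byte 13: 81 xor 65 = e4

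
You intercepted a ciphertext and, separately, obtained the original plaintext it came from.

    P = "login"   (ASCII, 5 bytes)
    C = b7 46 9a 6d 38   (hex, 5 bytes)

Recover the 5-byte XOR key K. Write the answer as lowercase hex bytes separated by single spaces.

db 29 fd 04 56

Since C = P ⊕ K, XORing both sides with P gives K = P ⊕ C.
6c ⊕ b7 = db
6f ⊕ 46 = 29
67 ⊕ 9a = fd
69 ⊕ 6d = 04
6e ⊕ 38 = 56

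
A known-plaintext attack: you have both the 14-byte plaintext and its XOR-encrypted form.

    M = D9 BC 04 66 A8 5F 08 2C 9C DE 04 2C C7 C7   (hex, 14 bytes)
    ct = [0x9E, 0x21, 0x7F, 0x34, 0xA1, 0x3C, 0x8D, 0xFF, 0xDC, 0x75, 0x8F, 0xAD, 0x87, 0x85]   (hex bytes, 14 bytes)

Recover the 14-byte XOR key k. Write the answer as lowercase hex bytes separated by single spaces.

Since ct = M ⊕ k, XORing both sides with M gives k = M ⊕ ct.
11011001 ⊕ 10011110 = 01000111
10111100 ⊕ 00100001 = 10011101
00000100 ⊕ 01111111 = 01111011
01100110 ⊕ 00110100 = 01010010
10101000 ⊕ 10100001 = 00001001
01011111 ⊕ 00111100 = 01100011
00001000 ⊕ 10001101 = 10000101
00101100 ⊕ 11111111 = 11010011
10011100 ⊕ 11011100 = 01000000
11011110 ⊕ 01110101 = 10101011
00000100 ⊕ 10001111 = 10001011
00101100 ⊕ 10101101 = 10000001
11000111 ⊕ 10000111 = 01000000
11000111 ⊕ 10000101 = 01000010

47 9d 7b 52 09 63 85 d3 40 ab 8b 81 40 42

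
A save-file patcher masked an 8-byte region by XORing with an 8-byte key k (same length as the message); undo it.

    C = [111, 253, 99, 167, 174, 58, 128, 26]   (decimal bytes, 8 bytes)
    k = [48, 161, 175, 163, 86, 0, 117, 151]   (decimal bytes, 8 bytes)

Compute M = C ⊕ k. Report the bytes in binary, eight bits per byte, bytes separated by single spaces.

01011111 01011100 11001100 00000100 11111000 00111010 11110101 10001101

XOR is its own inverse, so applying the key byte-wise gives the result directly.
6f xor 30 = 5f
fd xor a1 = 5c
63 xor af = cc
a7 xor a3 = 04
ae xor 56 = f8
3a xor 00 = 3a
80 xor 75 = f5
1a xor 97 = 8d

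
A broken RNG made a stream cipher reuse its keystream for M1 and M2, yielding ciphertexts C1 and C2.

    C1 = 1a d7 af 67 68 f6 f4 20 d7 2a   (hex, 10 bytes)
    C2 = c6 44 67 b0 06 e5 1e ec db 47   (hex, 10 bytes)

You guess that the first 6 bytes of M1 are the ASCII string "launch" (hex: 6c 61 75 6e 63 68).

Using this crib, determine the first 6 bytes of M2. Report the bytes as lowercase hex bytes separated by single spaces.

First, C1 ⊕ C2 = (M1 ⊕ K) ⊕ (M2 ⊕ K) = M1 ⊕ M2, so the key drops out. Then M2 = (M1 ⊕ M2) ⊕ M1 over the first 6 bytes.
byte 0: (1a ^ c6) ^ 6c = dc ^ 6c = b0
byte 1: (d7 ^ 44) ^ 61 = 93 ^ 61 = f2
byte 2: (af ^ 67) ^ 75 = c8 ^ 75 = bd
byte 3: (67 ^ b0) ^ 6e = d7 ^ 6e = b9
byte 4: (68 ^ 06) ^ 63 = 6e ^ 63 = 0d
byte 5: (f6 ^ e5) ^ 68 = 13 ^ 68 = 7b

b0 f2 bd b9 0d 7b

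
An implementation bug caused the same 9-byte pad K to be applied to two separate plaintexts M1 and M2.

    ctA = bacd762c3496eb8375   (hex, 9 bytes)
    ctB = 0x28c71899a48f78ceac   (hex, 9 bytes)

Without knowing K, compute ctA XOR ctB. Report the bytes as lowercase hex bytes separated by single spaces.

92 0a 6e b5 90 19 93 4d d9

ctA ⊕ ctB = (M1 ⊕ K) ⊕ (M2 ⊕ K) = M1 ⊕ M2 — the shared key cancels under XOR.
byte 0: ba ⊕ 28 = 92
byte 1: cd ⊕ c7 = 0a
byte 2: 76 ⊕ 18 = 6e
byte 3: 2c ⊕ 99 = b5
byte 4: 34 ⊕ a4 = 90
byte 5: 96 ⊕ 8f = 19
byte 6: eb ⊕ 78 = 93
byte 7: 83 ⊕ ce = 4d
byte 8: 75 ⊕ ac = d9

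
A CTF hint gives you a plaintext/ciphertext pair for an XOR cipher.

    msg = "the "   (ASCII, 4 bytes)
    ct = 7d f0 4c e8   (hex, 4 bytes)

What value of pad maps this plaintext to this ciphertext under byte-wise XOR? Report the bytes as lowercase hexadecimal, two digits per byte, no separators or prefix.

099829c8

Since ct = msg ⊕ pad, XORing both sides with msg gives pad = msg ⊕ ct.
74 XOR 7d = 09
68 XOR f0 = 98
65 XOR 4c = 29
20 XOR e8 = c8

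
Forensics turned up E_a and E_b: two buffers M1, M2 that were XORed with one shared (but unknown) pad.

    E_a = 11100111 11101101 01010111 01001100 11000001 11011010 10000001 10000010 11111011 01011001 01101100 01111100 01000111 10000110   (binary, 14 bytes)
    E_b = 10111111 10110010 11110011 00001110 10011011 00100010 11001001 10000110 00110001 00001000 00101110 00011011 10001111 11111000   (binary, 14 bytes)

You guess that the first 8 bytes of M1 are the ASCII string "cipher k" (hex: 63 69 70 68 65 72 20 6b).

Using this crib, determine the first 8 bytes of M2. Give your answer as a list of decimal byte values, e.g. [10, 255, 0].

First, E_a ⊕ E_b = (M1 ⊕ K) ⊕ (M2 ⊕ K) = M1 ⊕ M2, so the key drops out. Then M2 = (M1 ⊕ M2) ⊕ M1 over the first 8 bytes.
byte 0: (e7 ⊕ bf) ⊕ 63 = 58 ⊕ 63 = 3b
byte 1: (ed ⊕ b2) ⊕ 69 = 5f ⊕ 69 = 36
byte 2: (57 ⊕ f3) ⊕ 70 = a4 ⊕ 70 = d4
byte 3: (4c ⊕ 0e) ⊕ 68 = 42 ⊕ 68 = 2a
byte 4: (c1 ⊕ 9b) ⊕ 65 = 5a ⊕ 65 = 3f
byte 5: (da ⊕ 22) ⊕ 72 = f8 ⊕ 72 = 8a
byte 6: (81 ⊕ c9) ⊕ 20 = 48 ⊕ 20 = 68
byte 7: (82 ⊕ 86) ⊕ 6b = 04 ⊕ 6b = 6f

[59, 54, 212, 42, 63, 138, 104, 111]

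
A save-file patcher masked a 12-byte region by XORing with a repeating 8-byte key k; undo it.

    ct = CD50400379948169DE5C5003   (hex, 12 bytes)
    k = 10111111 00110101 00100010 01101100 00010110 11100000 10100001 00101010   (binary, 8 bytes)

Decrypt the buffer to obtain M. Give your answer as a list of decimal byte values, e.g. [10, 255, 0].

[114, 101, 98, 111, 111, 116, 32, 67, 97, 105, 114, 111]

The 8-byte key repeats, so the effective keystream is bf 35 22 6c 16 e0 a1 2a bf 35 22 6c.
byte 0: 205 ⊕ 191 = 114
byte 1:  80 ⊕  53 = 101
byte 2:  64 ⊕  34 =  98
byte 3:   3 ⊕ 108 = 111
byte 4: 121 ⊕  22 = 111
byte 5: 148 ⊕ 224 = 116
byte 6: 129 ⊕ 161 =  32
byte 7: 105 ⊕  42 =  67
byte 8: 222 ⊕ 191 =  97
byte 9:  92 ⊕  53 = 105
byte 10:  80 ⊕  34 = 114
byte 11:   3 ⊕ 108 = 111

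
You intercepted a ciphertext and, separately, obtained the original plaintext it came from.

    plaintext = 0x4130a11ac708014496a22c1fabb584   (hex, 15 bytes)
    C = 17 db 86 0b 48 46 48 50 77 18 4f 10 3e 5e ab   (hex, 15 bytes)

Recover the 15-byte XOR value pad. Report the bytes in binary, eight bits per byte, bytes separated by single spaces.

01010110 11101011 00100111 00010001 10001111 01001110 01001001 00010100 11100001 10111010 01100011 00001111 10010101 11101011 00101111

Since C = plaintext ⊕ pad, XORing both sides with plaintext gives pad = plaintext ⊕ C.
byte 0: 01000001 XOR 00010111 = 01010110
byte 1: 00110000 XOR 11011011 = 11101011
byte 2: 10100001 XOR 10000110 = 00100111
byte 3: 00011010 XOR 00001011 = 00010001
byte 4: 11000111 XOR 01001000 = 10001111
byte 5: 00001000 XOR 01000110 = 01001110
byte 6: 00000001 XOR 01001000 = 01001001
byte 7: 01000100 XOR 01010000 = 00010100
byte 8: 10010110 XOR 01110111 = 11100001
byte 9: 10100010 XOR 00011000 = 10111010
byte 10: 00101100 XOR 01001111 = 01100011
byte 11: 00011111 XOR 00010000 = 00001111
byte 12: 10101011 XOR 00111110 = 10010101
byte 13: 10110101 XOR 01011110 = 11101011
byte 14: 10000100 XOR 10101011 = 00101111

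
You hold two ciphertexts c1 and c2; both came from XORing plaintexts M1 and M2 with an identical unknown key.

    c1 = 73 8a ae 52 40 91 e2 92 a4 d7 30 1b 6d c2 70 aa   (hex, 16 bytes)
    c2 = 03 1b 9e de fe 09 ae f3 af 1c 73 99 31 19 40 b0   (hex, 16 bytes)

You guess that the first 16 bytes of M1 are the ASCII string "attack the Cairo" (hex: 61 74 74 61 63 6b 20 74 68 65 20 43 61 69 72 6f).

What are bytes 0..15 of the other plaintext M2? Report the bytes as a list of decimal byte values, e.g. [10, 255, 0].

[17, 229, 68, 237, 221, 243, 108, 21, 99, 174, 99, 193, 61, 178, 66, 117]

First, c1 ⊕ c2 = (M1 ⊕ K) ⊕ (M2 ⊕ K) = M1 ⊕ M2, so the key drops out. Then M2 = (M1 ⊕ M2) ⊕ M1 over the first 16 bytes.
byte 0: (73 ^ 03) ^ 61 = 70 ^ 61 = 11
byte 1: (8a ^ 1b) ^ 74 = 91 ^ 74 = e5
byte 2: (ae ^ 9e) ^ 74 = 30 ^ 74 = 44
byte 3: (52 ^ de) ^ 61 = 8c ^ 61 = ed
byte 4: (40 ^ fe) ^ 63 = be ^ 63 = dd
byte 5: (91 ^ 09) ^ 6b = 98 ^ 6b = f3
byte 6: (e2 ^ ae) ^ 20 = 4c ^ 20 = 6c
byte 7: (92 ^ f3) ^ 74 = 61 ^ 74 = 15
byte 8: (a4 ^ af) ^ 68 = 0b ^ 68 = 63
byte 9: (d7 ^ 1c) ^ 65 = cb ^ 65 = ae
byte 10: (30 ^ 73) ^ 20 = 43 ^ 20 = 63
byte 11: (1b ^ 99) ^ 43 = 82 ^ 43 = c1
byte 12: (6d ^ 31) ^ 61 = 5c ^ 61 = 3d
byte 13: (c2 ^ 19) ^ 69 = db ^ 69 = b2
byte 14: (70 ^ 40) ^ 72 = 30 ^ 72 = 42
byte 15: (aa ^ b0) ^ 6f = 1a ^ 6f = 75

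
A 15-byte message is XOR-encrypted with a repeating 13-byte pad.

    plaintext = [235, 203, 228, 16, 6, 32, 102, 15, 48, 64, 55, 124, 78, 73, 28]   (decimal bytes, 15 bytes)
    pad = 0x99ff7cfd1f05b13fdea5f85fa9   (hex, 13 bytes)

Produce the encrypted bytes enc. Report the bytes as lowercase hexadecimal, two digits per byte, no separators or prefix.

The 13-byte key repeats, so the effective keystream is 99 ff 7c fd 1f 05 b1 3f de a5 f8 5f a9 99 ff.
byte 0: eb ^ 99 = 72
byte 1: cb ^ ff = 34
byte 2: e4 ^ 7c = 98
byte 3: 10 ^ fd = ed
byte 4: 06 ^ 1f = 19
byte 5: 20 ^ 05 = 25
byte 6: 66 ^ b1 = d7
byte 7: 0f ^ 3f = 30
byte 8: 30 ^ de = ee
byte 9: 40 ^ a5 = e5
byte 10: 37 ^ f8 = cf
byte 11: 7c ^ 5f = 23
byte 12: 4e ^ a9 = e7
byte 13: 49 ^ 99 = d0
byte 14: 1c ^ ff = e3

723498ed1925d730eee5cf23e7d0e3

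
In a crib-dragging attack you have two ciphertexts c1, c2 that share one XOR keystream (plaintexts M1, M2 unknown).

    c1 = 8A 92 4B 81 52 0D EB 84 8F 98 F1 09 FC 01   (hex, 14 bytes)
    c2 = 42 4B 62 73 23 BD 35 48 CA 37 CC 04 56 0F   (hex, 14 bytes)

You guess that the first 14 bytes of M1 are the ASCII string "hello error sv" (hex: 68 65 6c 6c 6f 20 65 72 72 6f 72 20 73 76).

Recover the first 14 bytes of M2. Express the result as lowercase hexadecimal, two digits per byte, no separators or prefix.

First, c1 ⊕ c2 = (M1 ⊕ K) ⊕ (M2 ⊕ K) = M1 ⊕ M2, so the key drops out. Then M2 = (M1 ⊕ M2) ⊕ M1 over the first 14 bytes.
byte 0: (8a ⊕ 42) ⊕ 68 = c8 ⊕ 68 = a0
byte 1: (92 ⊕ 4b) ⊕ 65 = d9 ⊕ 65 = bc
byte 2: (4b ⊕ 62) ⊕ 6c = 29 ⊕ 6c = 45
byte 3: (81 ⊕ 73) ⊕ 6c = f2 ⊕ 6c = 9e
byte 4: (52 ⊕ 23) ⊕ 6f = 71 ⊕ 6f = 1e
byte 5: (0d ⊕ bd) ⊕ 20 = b0 ⊕ 20 = 90
byte 6: (eb ⊕ 35) ⊕ 65 = de ⊕ 65 = bb
byte 7: (84 ⊕ 48) ⊕ 72 = cc ⊕ 72 = be
byte 8: (8f ⊕ ca) ⊕ 72 = 45 ⊕ 72 = 37
byte 9: (98 ⊕ 37) ⊕ 6f = af ⊕ 6f = c0
byte 10: (f1 ⊕ cc) ⊕ 72 = 3d ⊕ 72 = 4f
byte 11: (09 ⊕ 04) ⊕ 20 = 0d ⊕ 20 = 2d
byte 12: (fc ⊕ 56) ⊕ 73 = aa ⊕ 73 = d9
byte 13: (01 ⊕ 0f) ⊕ 76 = 0e ⊕ 76 = 78

a0bc459e1e90bbbe37c04f2dd978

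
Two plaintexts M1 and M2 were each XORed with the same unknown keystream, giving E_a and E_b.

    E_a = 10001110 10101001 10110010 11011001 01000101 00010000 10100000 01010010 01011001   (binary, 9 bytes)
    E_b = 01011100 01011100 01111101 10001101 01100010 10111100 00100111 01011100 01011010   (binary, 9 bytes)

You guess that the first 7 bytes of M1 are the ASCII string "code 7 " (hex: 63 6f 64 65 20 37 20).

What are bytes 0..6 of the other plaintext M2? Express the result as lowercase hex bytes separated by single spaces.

First, E_a ⊕ E_b = (M1 ⊕ K) ⊕ (M2 ⊕ K) = M1 ⊕ M2, so the key drops out. Then M2 = (M1 ⊕ M2) ⊕ M1 over the first 7 bytes.
byte 0: (8e XOR 5c) XOR 63 = d2 XOR 63 = b1
byte 1: (a9 XOR 5c) XOR 6f = f5 XOR 6f = 9a
byte 2: (b2 XOR 7d) XOR 64 = cf XOR 64 = ab
byte 3: (d9 XOR 8d) XOR 65 = 54 XOR 65 = 31
byte 4: (45 XOR 62) XOR 20 = 27 XOR 20 = 07
byte 5: (10 XOR bc) XOR 37 = ac XOR 37 = 9b
byte 6: (a0 XOR 27) XOR 20 = 87 XOR 20 = a7

b1 9a ab 31 07 9b a7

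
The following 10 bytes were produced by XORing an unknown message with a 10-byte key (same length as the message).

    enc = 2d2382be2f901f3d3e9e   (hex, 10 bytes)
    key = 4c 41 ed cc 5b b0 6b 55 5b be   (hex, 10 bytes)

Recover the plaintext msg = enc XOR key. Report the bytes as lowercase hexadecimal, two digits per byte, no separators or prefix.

XOR is its own inverse, so applying the key byte-wise gives the result directly.
byte 0: 2d ^ 4c = 61
byte 1: 23 ^ 41 = 62
byte 2: 82 ^ ed = 6f
byte 3: be ^ cc = 72
byte 4: 2f ^ 5b = 74
byte 5: 90 ^ b0 = 20
byte 6: 1f ^ 6b = 74
byte 7: 3d ^ 55 = 68
byte 8: 3e ^ 5b = 65
byte 9: 9e ^ be = 20

61626f72742074686520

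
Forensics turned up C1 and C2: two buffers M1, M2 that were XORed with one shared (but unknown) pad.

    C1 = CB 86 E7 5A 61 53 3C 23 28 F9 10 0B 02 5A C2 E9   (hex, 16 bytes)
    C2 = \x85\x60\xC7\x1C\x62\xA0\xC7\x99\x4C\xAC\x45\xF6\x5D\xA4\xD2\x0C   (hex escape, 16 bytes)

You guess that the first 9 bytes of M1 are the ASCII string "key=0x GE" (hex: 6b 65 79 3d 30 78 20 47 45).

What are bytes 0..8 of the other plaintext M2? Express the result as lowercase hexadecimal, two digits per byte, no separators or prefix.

First, C1 ⊕ C2 = (M1 ⊕ K) ⊕ (M2 ⊕ K) = M1 ⊕ M2, so the key drops out. Then M2 = (M1 ⊕ M2) ⊕ M1 over the first 9 bytes.
byte 0: (cb ^ 85) ^ 6b = 4e ^ 6b = 25
byte 1: (86 ^ 60) ^ 65 = e6 ^ 65 = 83
byte 2: (e7 ^ c7) ^ 79 = 20 ^ 79 = 59
byte 3: (5a ^ 1c) ^ 3d = 46 ^ 3d = 7b
byte 4: (61 ^ 62) ^ 30 = 03 ^ 30 = 33
byte 5: (53 ^ a0) ^ 78 = f3 ^ 78 = 8b
byte 6: (3c ^ c7) ^ 20 = fb ^ 20 = db
byte 7: (23 ^ 99) ^ 47 = ba ^ 47 = fd
byte 8: (28 ^ 4c) ^ 45 = 64 ^ 45 = 21

2583597b338bdbfd21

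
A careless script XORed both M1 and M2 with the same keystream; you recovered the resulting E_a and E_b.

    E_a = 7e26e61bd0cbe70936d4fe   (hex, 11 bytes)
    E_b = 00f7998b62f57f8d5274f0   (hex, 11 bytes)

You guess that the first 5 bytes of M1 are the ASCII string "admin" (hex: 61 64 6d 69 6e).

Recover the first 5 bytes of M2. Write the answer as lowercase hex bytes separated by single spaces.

1f b5 12 f9 dc

First, E_a ⊕ E_b = (M1 ⊕ K) ⊕ (M2 ⊕ K) = M1 ⊕ M2, so the key drops out. Then M2 = (M1 ⊕ M2) ⊕ M1 over the first 5 bytes.
byte 0: (7e xor 00) xor 61 = 7e xor 61 = 1f
byte 1: (26 xor f7) xor 64 = d1 xor 64 = b5
byte 2: (e6 xor 99) xor 6d = 7f xor 6d = 12
byte 3: (1b xor 8b) xor 69 = 90 xor 69 = f9
byte 4: (d0 xor 62) xor 6e = b2 xor 6e = dc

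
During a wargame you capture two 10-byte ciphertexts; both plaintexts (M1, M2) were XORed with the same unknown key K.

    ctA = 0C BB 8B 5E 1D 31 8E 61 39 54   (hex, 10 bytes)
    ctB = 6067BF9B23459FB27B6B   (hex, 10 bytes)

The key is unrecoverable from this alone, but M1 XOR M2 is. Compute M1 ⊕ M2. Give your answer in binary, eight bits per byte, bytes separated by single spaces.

ctA ⊕ ctB = (M1 ⊕ K) ⊕ (M2 ⊕ K) = M1 ⊕ M2 — the shared key cancels under XOR.
0c ^ 60 = 6c
bb ^ 67 = dc
8b ^ bf = 34
5e ^ 9b = c5
1d ^ 23 = 3e
31 ^ 45 = 74
8e ^ 9f = 11
61 ^ b2 = d3
39 ^ 7b = 42
54 ^ 6b = 3f

01101100 11011100 00110100 11000101 00111110 01110100 00010001 11010011 01000010 00111111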